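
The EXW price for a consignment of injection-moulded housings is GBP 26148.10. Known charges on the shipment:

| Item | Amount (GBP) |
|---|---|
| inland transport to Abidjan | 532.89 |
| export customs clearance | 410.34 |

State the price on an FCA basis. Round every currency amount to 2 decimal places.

From EXW to FCA, the seller additionally bears: inland to port, export clearance.
FCA price = 26148.10 + 532.89 + 410.34 = 27091.33

FCA price: GBP 27091.33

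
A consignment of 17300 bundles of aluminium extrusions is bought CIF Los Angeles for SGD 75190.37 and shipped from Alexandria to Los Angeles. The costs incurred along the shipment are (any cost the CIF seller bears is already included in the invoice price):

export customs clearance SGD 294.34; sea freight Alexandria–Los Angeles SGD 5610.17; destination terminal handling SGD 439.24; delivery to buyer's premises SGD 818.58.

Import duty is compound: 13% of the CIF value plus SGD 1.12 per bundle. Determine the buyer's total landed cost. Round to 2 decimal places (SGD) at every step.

Total landed cost: SGD 105598.94

CIF: the seller pays costs through ocean freight and marine insurance to the destination port.
Already in the invoice (seller's account under CIF): export clearance, freight — exclude.
The CIF price already equals the CIF value: 75190.37
Ad valorem component: 75190.37 × 13% = 9774.75
Specific component: 17300 × 1.12 = 19376.00
Import duty = 9774.75 + 19376.00 = 29150.75
Buyer bears: destination terminal 439.24 + delivery 818.58 + duty 29150.75 = 30408.57
Landed cost = invoice 75190.37 + 30408.57 = 105598.94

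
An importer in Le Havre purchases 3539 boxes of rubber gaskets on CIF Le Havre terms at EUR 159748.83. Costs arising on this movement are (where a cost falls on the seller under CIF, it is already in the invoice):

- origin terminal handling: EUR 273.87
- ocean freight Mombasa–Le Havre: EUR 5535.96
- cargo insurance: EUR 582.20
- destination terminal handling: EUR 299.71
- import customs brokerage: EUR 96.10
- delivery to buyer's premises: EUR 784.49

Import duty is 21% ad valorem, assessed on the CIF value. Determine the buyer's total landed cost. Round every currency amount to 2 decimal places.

CIF: the seller pays costs through ocean freight and marine insurance to the destination port.
Already in the invoice (seller's account under CIF): origin terminal, freight, insurance — exclude.
The CIF price already equals the CIF value: 159748.83
Import duty = 159748.83 × 21% = 33547.25
Buyer bears: destination terminal 299.71 + brokerage 96.10 + delivery 784.49 + duty 33547.25 = 34727.55
Landed cost = invoice 159748.83 + 34727.55 = 194476.38

Total landed cost: EUR 194476.38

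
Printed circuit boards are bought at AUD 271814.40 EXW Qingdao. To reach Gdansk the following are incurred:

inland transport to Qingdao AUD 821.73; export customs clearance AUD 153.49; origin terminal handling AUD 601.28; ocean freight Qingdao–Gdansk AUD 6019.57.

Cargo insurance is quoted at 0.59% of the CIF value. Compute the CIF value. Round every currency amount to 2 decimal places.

CIF value: AUD 281068.78

Let C be the CIF value. C = EXW price + pre-shipment costs + freight + 0.59% × C
C − 0.59% × C = 271814.40 + 821.73 + 153.49 + 601.28 + 6019.57
0.9941 × C = 279410.47
C = 279410.47 / 0.9941 = 281068.78
Insurance premium = 0.59% × 281068.78 = 1658.31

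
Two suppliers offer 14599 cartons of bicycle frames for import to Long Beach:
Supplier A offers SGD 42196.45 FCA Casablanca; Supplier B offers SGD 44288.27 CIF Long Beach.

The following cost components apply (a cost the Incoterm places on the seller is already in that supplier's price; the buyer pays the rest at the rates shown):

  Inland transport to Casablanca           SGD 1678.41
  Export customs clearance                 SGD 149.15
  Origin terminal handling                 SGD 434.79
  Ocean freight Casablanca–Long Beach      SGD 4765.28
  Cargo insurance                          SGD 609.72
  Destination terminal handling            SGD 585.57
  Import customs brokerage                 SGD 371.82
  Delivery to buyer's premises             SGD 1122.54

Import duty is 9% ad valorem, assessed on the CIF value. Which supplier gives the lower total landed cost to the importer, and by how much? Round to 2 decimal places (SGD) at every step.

Supplier A (FCA):
CIF value = FCA price + origin terminal + freight + insurance = 42196.45 + 434.79 + 4765.28 + 609.72 = 48006.24
Import duty = 48006.24 × 9% = 4320.56
Buyer bears (A): 434.79 + 4765.28 + 609.72 + 585.57 + 371.82 + 1122.54 = 7889.72
Landed cost (A) = invoice 42196.45 + 7889.72 + duty 4320.56 = 54406.73
Supplier B (CIF):
The CIF price already equals the CIF value: 44288.27
Import duty = 44288.27 × 9% = 3985.94
Buyer bears (B): 585.57 + 371.82 + 1122.54 = 2079.93
Landed cost (B) = invoice 44288.27 + 2079.93 + duty 3985.94 = 50354.14
Difference = |54406.73 − 50354.14| = 4052.59

Supplier B is cheaper by SGD 4052.59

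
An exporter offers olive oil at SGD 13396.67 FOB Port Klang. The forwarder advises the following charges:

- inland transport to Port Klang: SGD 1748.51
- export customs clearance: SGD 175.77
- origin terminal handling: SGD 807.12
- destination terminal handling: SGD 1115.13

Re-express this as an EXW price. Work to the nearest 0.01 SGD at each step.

Not relevant to the conversion: destination terminal — on the buyer under both terms; not part of either seller's price.
From FOB to EXW, the seller no longer bears: inland to port, export clearance, origin terminal.
EXW price = 13396.67 − 1748.51 − 175.77 − 807.12 = 10665.27

EXW price: SGD 10665.27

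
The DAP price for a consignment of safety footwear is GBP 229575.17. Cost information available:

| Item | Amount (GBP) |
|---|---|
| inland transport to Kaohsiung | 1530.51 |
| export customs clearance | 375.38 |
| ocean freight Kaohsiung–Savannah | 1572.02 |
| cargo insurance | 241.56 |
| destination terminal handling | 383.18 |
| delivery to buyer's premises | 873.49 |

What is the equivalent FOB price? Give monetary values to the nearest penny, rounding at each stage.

Not relevant to the conversion: inland to port, export clearance — on the seller under both DAP and FOB; already in the DAP price and stays in the FOB price.
From DAP to FOB, the seller no longer bears: freight, insurance, destination terminal, delivery.
FOB price = 229575.17 − 1572.02 − 241.56 − 383.18 − 873.49 = 226504.92

FOB price: GBP 226504.92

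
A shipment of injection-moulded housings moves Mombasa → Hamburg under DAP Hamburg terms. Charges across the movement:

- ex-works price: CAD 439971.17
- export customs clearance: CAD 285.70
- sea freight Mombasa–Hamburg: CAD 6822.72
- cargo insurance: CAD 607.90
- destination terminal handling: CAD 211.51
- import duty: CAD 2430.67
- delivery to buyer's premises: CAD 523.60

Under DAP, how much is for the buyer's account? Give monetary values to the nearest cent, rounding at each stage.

Buyer's account: CAD 2430.67

DAP: the seller bears all costs to the named destination except import duty and clearance.
Seller's account: goods 439971.17 + export clearance 285.70 + freight 6822.72 + insurance 607.90 + destination terminal 211.51 + delivery 523.60 = 448422.60
Buyer's account: duty 2430.67 = 2430.67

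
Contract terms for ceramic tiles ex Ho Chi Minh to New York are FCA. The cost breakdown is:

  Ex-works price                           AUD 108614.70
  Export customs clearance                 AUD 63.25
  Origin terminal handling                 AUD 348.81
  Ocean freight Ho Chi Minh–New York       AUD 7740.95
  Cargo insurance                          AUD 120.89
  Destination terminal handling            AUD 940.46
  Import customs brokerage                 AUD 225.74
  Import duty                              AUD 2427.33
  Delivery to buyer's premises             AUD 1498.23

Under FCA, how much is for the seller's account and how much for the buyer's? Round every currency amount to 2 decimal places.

FCA: the seller delivers export-cleared goods to the carrier; the buyer bears costs from that point.
Seller's account: goods 108614.70 + export clearance 63.25 = 108677.95
Buyer's account: origin terminal 348.81 + freight 7740.95 + insurance 120.89 + destination terminal 940.46 + brokerage 225.74 + duty 2427.33 + delivery 1498.23 = 13302.41

Seller: AUD 108677.95; buyer: AUD 13302.41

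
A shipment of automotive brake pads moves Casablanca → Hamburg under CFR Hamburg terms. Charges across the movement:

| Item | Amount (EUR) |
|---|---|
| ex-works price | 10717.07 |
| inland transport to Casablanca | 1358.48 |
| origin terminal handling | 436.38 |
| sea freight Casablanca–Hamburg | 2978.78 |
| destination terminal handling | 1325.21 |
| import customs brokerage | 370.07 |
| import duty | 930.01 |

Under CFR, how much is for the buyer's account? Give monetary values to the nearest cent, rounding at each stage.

Buyer's account: EUR 2625.29

CFR: the seller pays costs through ocean freight to the destination port, but not insurance.
Seller's account: goods 10717.07 + inland to port 1358.48 + origin terminal 436.38 + freight 2978.78 = 15490.71
Buyer's account: destination terminal 1325.21 + brokerage 370.07 + duty 930.01 = 2625.29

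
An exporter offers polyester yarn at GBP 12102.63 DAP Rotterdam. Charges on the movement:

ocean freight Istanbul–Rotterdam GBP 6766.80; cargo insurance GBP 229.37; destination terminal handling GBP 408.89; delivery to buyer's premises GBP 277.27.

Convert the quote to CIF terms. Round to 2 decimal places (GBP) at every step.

Not relevant to the conversion: freight, insurance — on the seller under both DAP and CIF; already in the DAP price and stays in the CIF price.
From DAP to CIF, the seller no longer bears: destination terminal, delivery.
CIF price = 12102.63 − 408.89 − 277.27 = 11416.47

CIF price: GBP 11416.47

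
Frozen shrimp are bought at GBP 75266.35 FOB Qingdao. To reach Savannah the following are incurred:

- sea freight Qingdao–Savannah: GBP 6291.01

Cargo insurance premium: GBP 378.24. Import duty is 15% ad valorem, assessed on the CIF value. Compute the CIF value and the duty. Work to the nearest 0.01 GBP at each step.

CIF value: GBP 81935.60; import duty: GBP 12290.34

CIF = FOB price + freight + insurance
CIF = 75266.35 + 6291.01 + 378.24 = 81935.60
Import duty = 81935.60 × 15% = 12290.34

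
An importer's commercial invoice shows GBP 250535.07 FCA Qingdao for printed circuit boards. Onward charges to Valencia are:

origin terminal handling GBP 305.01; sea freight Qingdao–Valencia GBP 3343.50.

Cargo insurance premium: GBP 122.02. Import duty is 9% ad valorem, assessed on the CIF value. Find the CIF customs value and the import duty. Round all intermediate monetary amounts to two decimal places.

CIF value: GBP 254305.60; import duty: GBP 22887.50

CIF = FCA price + pre-shipment costs + freight + insurance
CIF = 250535.07 + 305.01 + 3343.50 + 122.02 = 254305.60
Import duty = 254305.60 × 9% = 22887.50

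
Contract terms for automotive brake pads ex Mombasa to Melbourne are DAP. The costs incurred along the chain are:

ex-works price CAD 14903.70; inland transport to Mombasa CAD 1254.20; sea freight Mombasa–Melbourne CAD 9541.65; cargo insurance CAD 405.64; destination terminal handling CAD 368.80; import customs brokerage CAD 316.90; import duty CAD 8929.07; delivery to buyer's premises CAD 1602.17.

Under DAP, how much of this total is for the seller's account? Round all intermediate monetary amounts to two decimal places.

Seller's account: CAD 28076.16

DAP: the seller bears all costs to the named destination except import duty and clearance.
Seller's account: goods 14903.70 + inland to port 1254.20 + freight 9541.65 + insurance 405.64 + destination terminal 368.80 + delivery 1602.17 = 28076.16
Buyer's account: brokerage 316.90 + duty 8929.07 = 9245.97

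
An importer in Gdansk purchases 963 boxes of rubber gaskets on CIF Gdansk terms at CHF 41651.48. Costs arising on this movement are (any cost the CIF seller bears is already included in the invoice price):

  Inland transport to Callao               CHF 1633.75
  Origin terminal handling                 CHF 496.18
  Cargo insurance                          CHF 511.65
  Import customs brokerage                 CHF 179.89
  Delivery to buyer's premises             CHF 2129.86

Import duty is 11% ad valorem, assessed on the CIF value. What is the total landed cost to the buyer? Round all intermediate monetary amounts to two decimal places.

CIF: the seller pays costs through ocean freight and marine insurance to the destination port.
Already in the invoice (seller's account under CIF): inland to port, origin terminal, insurance — exclude.
The CIF price already equals the CIF value: 41651.48
Import duty = 41651.48 × 11% = 4581.66
Buyer bears: brokerage 179.89 + delivery 2129.86 + duty 4581.66 = 6891.41
Landed cost = invoice 41651.48 + 6891.41 = 48542.89

Total landed cost: CHF 48542.89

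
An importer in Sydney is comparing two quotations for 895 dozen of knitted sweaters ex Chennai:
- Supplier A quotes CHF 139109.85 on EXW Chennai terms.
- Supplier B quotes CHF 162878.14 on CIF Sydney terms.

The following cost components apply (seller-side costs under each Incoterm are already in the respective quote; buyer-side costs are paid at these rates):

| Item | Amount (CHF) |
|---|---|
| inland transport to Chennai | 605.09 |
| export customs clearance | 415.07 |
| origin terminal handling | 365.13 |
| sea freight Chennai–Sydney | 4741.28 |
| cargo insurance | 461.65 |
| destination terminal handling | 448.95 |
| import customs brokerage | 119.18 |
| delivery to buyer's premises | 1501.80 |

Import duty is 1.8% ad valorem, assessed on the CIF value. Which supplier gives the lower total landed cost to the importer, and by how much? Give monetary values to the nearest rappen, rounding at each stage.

Supplier A (EXW):
CIF value = EXW price + inland to port + export clearance + origin terminal + freight + insurance = 139109.85 + 605.09 + 415.07 + 365.13 + 4741.28 + 461.65 = 145698.07
Import duty = 145698.07 × 1.8% = 2622.57
Buyer bears (A): 605.09 + 415.07 + 365.13 + 4741.28 + 461.65 + 448.95 + 119.18 + 1501.80 = 8658.15
Landed cost (A) = invoice 139109.85 + 8658.15 + duty 2622.57 = 150390.57
Supplier B (CIF):
The CIF price already equals the CIF value: 162878.14
Import duty = 162878.14 × 1.8% = 2931.81
Buyer bears (B): 448.95 + 119.18 + 1501.80 = 2069.93
Landed cost (B) = invoice 162878.14 + 2069.93 + duty 2931.81 = 167879.88
Difference = |150390.57 − 167879.88| = 17489.31

Supplier A is cheaper by CHF 17489.31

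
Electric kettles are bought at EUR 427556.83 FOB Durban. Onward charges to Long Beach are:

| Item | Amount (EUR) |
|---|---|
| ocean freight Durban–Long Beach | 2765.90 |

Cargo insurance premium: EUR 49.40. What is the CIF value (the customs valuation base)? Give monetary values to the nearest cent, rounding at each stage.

CIF = FOB price + freight + insurance
CIF = 427556.83 + 2765.90 + 49.40 = 430372.13

CIF value: EUR 430372.13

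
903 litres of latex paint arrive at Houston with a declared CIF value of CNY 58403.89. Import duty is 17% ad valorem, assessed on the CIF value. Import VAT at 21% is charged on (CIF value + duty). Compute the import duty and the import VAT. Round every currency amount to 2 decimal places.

Import duty = 58403.89 × 17% = 9928.66
VAT base = CIF + duty = 58403.89 + 9928.66 = 68332.55
Import VAT = 68332.55 × 21% = 14349.84

Import duty: CNY 9928.66; import VAT: CNY 14349.84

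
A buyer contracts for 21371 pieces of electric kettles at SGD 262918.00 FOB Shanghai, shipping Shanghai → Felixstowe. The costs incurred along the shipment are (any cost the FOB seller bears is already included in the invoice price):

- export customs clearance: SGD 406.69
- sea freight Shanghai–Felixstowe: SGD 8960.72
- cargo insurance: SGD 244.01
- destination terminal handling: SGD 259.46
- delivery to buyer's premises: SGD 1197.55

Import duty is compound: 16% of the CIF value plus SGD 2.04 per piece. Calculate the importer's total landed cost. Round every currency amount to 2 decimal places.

Total landed cost: SGD 360716.22

FOB: the seller bears costs until goods are on board at the origin port; the buyer bears freight, insurance and all costs thereafter.
Already in the invoice (seller's account under FOB): export clearance — exclude.
CIF value = FOB price + freight + insurance = 262918.00 + 8960.72 + 244.01 = 272122.73
Ad valorem component: 272122.73 × 16% = 43539.64
Specific component: 21371 × 2.04 = 43596.84
Import duty = 43539.64 + 43596.84 = 87136.48
Buyer bears: freight 8960.72 + insurance 244.01 + destination terminal 259.46 + delivery 1197.55 + duty 87136.48 = 97798.22
Landed cost = invoice 262918.00 + 97798.22 = 360716.22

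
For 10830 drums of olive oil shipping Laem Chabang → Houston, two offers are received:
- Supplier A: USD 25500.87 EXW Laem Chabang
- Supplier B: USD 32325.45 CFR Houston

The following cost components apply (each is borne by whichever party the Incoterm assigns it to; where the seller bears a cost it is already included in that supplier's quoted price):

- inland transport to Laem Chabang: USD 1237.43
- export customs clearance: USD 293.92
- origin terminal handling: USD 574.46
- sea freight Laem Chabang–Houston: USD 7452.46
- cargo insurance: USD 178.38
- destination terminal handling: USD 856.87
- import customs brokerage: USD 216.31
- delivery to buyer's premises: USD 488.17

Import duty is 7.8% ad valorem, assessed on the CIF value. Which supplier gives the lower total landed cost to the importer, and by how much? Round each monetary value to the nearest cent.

Supplier A (EXW):
CIF value = EXW price + inland to port + export clearance + origin terminal + freight + insurance = 25500.87 + 1237.43 + 293.92 + 574.46 + 7452.46 + 178.38 = 35237.52
Import duty = 35237.52 × 7.8% = 2748.53
Buyer bears (A): 1237.43 + 293.92 + 574.46 + 7452.46 + 178.38 + 856.87 + 216.31 + 488.17 = 11298.00
Landed cost (A) = invoice 25500.87 + 11298.00 + duty 2748.53 = 39547.40
Supplier B (CFR):
CIF value = CFR price + insurance = 32325.45 + 178.38 = 32503.83
Import duty = 32503.83 × 7.8% = 2535.30
Buyer bears (B): 178.38 + 856.87 + 216.31 + 488.17 = 1739.73
Landed cost (B) = invoice 32325.45 + 1739.73 + duty 2535.30 = 36600.48
Difference = |39547.40 − 36600.48| = 2946.92

Supplier B is cheaper by USD 2946.92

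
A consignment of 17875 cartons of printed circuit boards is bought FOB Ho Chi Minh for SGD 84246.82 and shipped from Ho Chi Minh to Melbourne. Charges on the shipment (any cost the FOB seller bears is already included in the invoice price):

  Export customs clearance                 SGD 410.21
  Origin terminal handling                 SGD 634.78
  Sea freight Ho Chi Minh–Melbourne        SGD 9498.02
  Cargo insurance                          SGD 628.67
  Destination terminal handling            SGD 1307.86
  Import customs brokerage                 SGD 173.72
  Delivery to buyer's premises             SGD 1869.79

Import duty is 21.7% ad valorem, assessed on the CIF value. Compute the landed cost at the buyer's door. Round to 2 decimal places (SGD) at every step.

Total landed cost: SGD 118203.93

FOB: the seller bears costs until goods are on board at the origin port; the buyer bears freight, insurance and all costs thereafter.
Already in the invoice (seller's account under FOB): export clearance, origin terminal — exclude.
CIF value = FOB price + freight + insurance = 84246.82 + 9498.02 + 628.67 = 94373.51
Import duty = 94373.51 × 21.7% = 20479.05
Buyer bears: freight 9498.02 + insurance 628.67 + destination terminal 1307.86 + brokerage 173.72 + delivery 1869.79 + duty 20479.05 = 33957.11
Landed cost = invoice 84246.82 + 33957.11 = 118203.93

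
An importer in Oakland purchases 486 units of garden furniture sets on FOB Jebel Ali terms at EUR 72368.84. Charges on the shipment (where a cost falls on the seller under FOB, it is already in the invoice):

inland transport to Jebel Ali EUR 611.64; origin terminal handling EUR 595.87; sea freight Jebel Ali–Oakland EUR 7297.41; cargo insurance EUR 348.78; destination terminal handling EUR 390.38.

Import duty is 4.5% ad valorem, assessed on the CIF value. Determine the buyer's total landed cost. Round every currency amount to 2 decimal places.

FOB: the seller bears costs until goods are on board at the origin port; the buyer bears freight, insurance and all costs thereafter.
Already in the invoice (seller's account under FOB): inland to port, origin terminal — exclude.
CIF value = FOB price + freight + insurance = 72368.84 + 7297.41 + 348.78 = 80015.03
Import duty = 80015.03 × 4.5% = 3600.68
Buyer bears: freight 7297.41 + insurance 348.78 + destination terminal 390.38 + duty 3600.68 = 11637.25
Landed cost = invoice 72368.84 + 11637.25 = 84006.09

Total landed cost: EUR 84006.09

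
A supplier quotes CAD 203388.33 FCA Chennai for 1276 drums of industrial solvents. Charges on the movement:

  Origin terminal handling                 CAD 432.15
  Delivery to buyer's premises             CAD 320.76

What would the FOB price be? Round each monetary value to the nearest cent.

Not relevant to the conversion: delivery — on the buyer under both terms; not part of either seller's price.
From FCA to FOB, the seller additionally bears: origin terminal.
FOB price = 203388.33 + 432.15 = 203820.48

FOB price: CAD 203820.48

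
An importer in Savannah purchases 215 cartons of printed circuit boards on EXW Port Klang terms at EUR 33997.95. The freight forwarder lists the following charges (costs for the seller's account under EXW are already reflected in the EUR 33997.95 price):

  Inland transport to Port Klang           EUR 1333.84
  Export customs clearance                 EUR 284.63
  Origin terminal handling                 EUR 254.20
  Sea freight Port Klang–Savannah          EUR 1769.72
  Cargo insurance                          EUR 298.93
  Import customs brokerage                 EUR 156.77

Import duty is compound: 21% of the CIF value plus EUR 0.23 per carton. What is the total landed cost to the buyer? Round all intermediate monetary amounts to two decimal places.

EXW: the seller makes goods available at their premises; the buyer bears all onward costs.
CIF value = EXW price + inland to port + export clearance + origin terminal + freight + insurance = 33997.95 + 1333.84 + 284.63 + 254.20 + 1769.72 + 298.93 = 37939.27
Ad valorem component: 37939.27 × 21% = 7967.25
Specific component: 215 × 0.23 = 49.45
Import duty = 7967.25 + 49.45 = 8016.70
Buyer bears: inland to port 1333.84 + export clearance 284.63 + origin terminal 254.20 + freight 1769.72 + insurance 298.93 + brokerage 156.77 + duty 8016.70 = 12114.79
Landed cost = invoice 33997.95 + 12114.79 = 46112.74

Total landed cost: EUR 46112.74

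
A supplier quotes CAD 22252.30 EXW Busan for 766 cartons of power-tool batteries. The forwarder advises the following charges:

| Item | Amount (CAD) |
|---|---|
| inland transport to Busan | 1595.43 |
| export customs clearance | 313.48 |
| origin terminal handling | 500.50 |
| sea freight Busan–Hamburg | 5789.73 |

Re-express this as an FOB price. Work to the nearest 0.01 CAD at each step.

FOB price: CAD 24661.71

Not relevant to the conversion: freight — on the buyer under both terms; not part of either seller's price.
From EXW to FOB, the seller additionally bears: inland to port, export clearance, origin terminal.
FOB price = 22252.30 + 1595.43 + 313.48 + 500.50 = 24661.71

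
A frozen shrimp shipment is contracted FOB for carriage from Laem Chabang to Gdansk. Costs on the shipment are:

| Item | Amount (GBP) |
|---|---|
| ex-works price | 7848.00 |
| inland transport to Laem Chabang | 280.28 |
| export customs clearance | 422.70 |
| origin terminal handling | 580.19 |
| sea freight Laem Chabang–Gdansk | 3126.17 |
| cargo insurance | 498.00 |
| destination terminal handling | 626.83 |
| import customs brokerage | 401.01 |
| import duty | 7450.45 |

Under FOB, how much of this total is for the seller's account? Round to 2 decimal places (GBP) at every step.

FOB: the seller bears costs until goods are on board at the origin port; the buyer bears freight, insurance and all costs thereafter.
Seller's account: goods 7848.00 + inland to port 280.28 + export clearance 422.70 + origin terminal 580.19 = 9131.17
Buyer's account: freight 3126.17 + insurance 498.00 + destination terminal 626.83 + brokerage 401.01 + duty 7450.45 = 12102.46

Seller's account: GBP 9131.17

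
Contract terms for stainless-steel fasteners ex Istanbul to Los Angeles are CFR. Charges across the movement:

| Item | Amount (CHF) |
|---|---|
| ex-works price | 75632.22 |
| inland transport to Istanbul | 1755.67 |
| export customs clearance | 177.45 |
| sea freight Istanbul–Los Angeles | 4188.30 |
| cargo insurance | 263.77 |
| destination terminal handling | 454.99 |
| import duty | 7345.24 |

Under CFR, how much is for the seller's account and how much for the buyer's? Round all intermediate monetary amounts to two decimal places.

Seller: CHF 81753.64; buyer: CHF 8064.00

CFR: the seller pays costs through ocean freight to the destination port, but not insurance.
Seller's account: goods 75632.22 + inland to port 1755.67 + export clearance 177.45 + freight 4188.30 = 81753.64
Buyer's account: insurance 263.77 + destination terminal 454.99 + duty 7345.24 = 8064.00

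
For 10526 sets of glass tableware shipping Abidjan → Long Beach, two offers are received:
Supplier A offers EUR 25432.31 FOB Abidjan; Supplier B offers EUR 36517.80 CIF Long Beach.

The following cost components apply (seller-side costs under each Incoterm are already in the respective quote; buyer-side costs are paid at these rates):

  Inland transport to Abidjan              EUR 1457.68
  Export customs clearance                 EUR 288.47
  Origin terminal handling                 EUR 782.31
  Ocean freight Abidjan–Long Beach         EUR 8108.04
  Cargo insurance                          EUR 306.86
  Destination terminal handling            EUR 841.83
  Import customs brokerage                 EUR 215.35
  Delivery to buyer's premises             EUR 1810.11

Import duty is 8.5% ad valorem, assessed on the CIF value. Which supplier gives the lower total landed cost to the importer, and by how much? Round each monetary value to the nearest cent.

Supplier A (FOB):
CIF value = FOB price + freight + insurance = 25432.31 + 8108.04 + 306.86 = 33847.21
Import duty = 33847.21 × 8.5% = 2877.01
Buyer bears (A): 8108.04 + 306.86 + 841.83 + 215.35 + 1810.11 = 11282.19
Landed cost (A) = invoice 25432.31 + 11282.19 + duty 2877.01 = 39591.51
Supplier B (CIF):
The CIF price already equals the CIF value: 36517.80
Import duty = 36517.80 × 8.5% = 3104.01
Buyer bears (B): 841.83 + 215.35 + 1810.11 = 2867.29
Landed cost (B) = invoice 36517.80 + 2867.29 + duty 3104.01 = 42489.10
Difference = |39591.51 − 42489.10| = 2897.59

Supplier A is cheaper by EUR 2897.59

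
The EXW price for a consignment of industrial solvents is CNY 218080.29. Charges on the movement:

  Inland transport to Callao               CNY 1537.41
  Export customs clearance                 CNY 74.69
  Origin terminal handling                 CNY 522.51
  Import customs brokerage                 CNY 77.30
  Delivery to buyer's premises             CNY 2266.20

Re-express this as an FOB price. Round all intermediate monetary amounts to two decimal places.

Not relevant to the conversion: brokerage, delivery — on the buyer under both terms; not part of either seller's price.
From EXW to FOB, the seller additionally bears: inland to port, export clearance, origin terminal.
FOB price = 218080.29 + 1537.41 + 74.69 + 522.51 = 220214.90

FOB price: CNY 220214.90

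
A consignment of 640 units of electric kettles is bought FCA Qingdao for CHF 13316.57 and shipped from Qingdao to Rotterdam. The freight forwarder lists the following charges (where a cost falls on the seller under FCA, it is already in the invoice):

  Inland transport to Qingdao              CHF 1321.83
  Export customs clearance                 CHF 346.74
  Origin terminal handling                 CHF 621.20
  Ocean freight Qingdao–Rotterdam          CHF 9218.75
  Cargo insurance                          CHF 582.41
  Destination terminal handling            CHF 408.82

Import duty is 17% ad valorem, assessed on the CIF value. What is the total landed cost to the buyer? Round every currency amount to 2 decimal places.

FCA: the seller delivers export-cleared goods to the carrier; the buyer bears costs from that point.
Already in the invoice (seller's account under FCA): inland to port, export clearance — exclude.
CIF value = FCA price + origin terminal + freight + insurance = 13316.57 + 621.20 + 9218.75 + 582.41 = 23738.93
Import duty = 23738.93 × 17% = 4035.62
Buyer bears: origin terminal 621.20 + freight 9218.75 + insurance 582.41 + destination terminal 408.82 + duty 4035.62 = 14866.80
Landed cost = invoice 13316.57 + 14866.80 = 28183.37

Total landed cost: CHF 28183.37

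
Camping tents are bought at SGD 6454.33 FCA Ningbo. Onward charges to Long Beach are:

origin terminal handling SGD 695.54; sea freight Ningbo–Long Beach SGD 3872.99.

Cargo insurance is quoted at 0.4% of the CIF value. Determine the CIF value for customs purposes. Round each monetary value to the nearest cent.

CIF value: SGD 11067.13

Let C be the CIF value. C = FCA price + pre-shipment costs + freight + 0.4% × C
C − 0.4% × C = 6454.33 + 695.54 + 3872.99
0.996 × C = 11022.86
C = 11022.86 / 0.996 = 11067.13
Insurance premium = 0.4% × 11067.13 = 44.27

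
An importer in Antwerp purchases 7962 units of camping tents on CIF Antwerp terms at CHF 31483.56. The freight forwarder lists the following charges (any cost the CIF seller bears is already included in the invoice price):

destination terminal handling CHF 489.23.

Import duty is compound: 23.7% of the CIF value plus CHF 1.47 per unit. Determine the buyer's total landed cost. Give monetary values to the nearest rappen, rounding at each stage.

Total landed cost: CHF 51138.53

CIF: the seller pays costs through ocean freight and marine insurance to the destination port.
The CIF price already equals the CIF value: 31483.56
Ad valorem component: 31483.56 × 23.7% = 7461.60
Specific component: 7962 × 1.47 = 11704.14
Import duty = 7461.60 + 11704.14 = 19165.74
Buyer bears: destination terminal 489.23 + duty 19165.74 = 19654.97
Landed cost = invoice 31483.56 + 19654.97 = 51138.53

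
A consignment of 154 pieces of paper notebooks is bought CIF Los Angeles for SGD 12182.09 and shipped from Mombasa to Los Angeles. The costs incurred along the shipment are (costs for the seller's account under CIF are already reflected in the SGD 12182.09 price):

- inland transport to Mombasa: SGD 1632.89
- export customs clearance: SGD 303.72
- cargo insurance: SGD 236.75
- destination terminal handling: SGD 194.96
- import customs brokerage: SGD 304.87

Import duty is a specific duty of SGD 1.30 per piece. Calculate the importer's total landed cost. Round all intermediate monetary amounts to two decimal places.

Total landed cost: SGD 12882.12

CIF: the seller pays costs through ocean freight and marine insurance to the destination port.
Already in the invoice (seller's account under CIF): inland to port, export clearance, insurance — exclude.
The CIF price already equals the CIF value: 12182.09
Import duty = 154 × 1.30 = 200.20
Buyer bears: destination terminal 194.96 + brokerage 304.87 + duty 200.20 = 700.03
Landed cost = invoice 12182.09 + 700.03 = 12882.12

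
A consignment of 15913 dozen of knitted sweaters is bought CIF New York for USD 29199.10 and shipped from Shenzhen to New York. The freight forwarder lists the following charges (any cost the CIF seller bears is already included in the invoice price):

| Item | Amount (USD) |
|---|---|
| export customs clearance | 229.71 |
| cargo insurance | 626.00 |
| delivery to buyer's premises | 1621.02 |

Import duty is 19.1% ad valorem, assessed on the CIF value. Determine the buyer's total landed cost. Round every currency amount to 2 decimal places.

Total landed cost: USD 36397.15

CIF: the seller pays costs through ocean freight and marine insurance to the destination port.
Already in the invoice (seller's account under CIF): export clearance, insurance — exclude.
The CIF price already equals the CIF value: 29199.10
Import duty = 29199.10 × 19.1% = 5577.03
Buyer bears: delivery 1621.02 + duty 5577.03 = 7198.05
Landed cost = invoice 29199.10 + 7198.05 = 36397.15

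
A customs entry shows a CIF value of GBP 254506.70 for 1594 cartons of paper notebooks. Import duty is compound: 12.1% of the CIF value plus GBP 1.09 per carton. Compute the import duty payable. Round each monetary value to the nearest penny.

Import duty: GBP 32532.77

Ad valorem component: 254506.70 × 12.1% = 30795.31
Specific component: 1594 × 1.09 = 1737.46
Import duty = 30795.31 + 1737.46 = 32532.77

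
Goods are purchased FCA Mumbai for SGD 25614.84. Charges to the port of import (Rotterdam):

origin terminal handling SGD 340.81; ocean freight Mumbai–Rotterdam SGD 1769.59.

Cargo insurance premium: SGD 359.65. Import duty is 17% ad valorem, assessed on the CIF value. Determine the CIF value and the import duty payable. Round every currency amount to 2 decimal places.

CIF = FCA price + pre-shipment costs + freight + insurance
CIF = 25614.84 + 340.81 + 1769.59 + 359.65 = 28084.89
Import duty = 28084.89 × 17% = 4774.43

CIF value: SGD 28084.89; import duty: SGD 4774.43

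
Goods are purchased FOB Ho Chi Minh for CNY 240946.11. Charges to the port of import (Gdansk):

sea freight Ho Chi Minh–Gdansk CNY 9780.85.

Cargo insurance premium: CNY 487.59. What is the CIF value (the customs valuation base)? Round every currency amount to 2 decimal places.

CIF value: CNY 251214.55

CIF = FOB price + freight + insurance
CIF = 240946.11 + 9780.85 + 487.59 = 251214.55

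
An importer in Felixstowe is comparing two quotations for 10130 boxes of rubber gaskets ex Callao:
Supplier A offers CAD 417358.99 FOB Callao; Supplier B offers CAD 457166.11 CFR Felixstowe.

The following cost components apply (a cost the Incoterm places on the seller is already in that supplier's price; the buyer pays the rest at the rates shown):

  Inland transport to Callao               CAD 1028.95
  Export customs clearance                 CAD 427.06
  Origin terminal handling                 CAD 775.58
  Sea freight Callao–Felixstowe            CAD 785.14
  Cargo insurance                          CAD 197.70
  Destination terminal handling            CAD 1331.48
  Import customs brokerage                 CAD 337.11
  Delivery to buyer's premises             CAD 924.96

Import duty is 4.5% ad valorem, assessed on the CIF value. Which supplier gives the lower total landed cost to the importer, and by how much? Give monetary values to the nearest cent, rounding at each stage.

Supplier A (FOB):
CIF value = FOB price + freight + insurance = 417358.99 + 785.14 + 197.70 = 418341.83
Import duty = 418341.83 × 4.5% = 18825.38
Buyer bears (A): 785.14 + 197.70 + 1331.48 + 337.11 + 924.96 = 3576.39
Landed cost (A) = invoice 417358.99 + 3576.39 + duty 18825.38 = 439760.76
Supplier B (CFR):
CIF value = CFR price + insurance = 457166.11 + 197.70 = 457363.81
Import duty = 457363.81 × 4.5% = 20581.37
Buyer bears (B): 197.70 + 1331.48 + 337.11 + 924.96 = 2791.25
Landed cost (B) = invoice 457166.11 + 2791.25 + duty 20581.37 = 480538.73
Difference = |439760.76 − 480538.73| = 40777.97

Supplier A is cheaper by CAD 40777.97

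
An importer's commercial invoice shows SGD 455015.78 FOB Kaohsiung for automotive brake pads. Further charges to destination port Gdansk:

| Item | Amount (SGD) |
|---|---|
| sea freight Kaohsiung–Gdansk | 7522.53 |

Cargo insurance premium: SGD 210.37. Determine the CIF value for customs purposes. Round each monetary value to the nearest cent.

CIF = FOB price + freight + insurance
CIF = 455015.78 + 7522.53 + 210.37 = 462748.68

CIF value: SGD 462748.68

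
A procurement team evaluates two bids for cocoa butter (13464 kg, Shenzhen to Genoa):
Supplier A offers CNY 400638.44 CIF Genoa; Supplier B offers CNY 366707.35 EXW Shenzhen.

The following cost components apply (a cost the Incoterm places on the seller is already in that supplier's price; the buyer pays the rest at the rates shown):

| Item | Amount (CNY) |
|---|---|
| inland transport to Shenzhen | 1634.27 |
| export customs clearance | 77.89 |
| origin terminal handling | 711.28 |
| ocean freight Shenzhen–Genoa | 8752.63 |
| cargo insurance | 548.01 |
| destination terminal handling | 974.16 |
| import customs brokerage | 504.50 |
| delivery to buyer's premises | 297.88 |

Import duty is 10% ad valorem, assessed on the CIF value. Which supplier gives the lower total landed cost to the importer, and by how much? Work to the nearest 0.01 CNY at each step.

Supplier B is cheaper by CNY 24427.71

Supplier A (CIF):
The CIF price already equals the CIF value: 400638.44
Import duty = 400638.44 × 10% = 40063.84
Buyer bears (A): 974.16 + 504.50 + 297.88 = 1776.54
Landed cost (A) = invoice 400638.44 + 1776.54 + duty 40063.84 = 442478.82
Supplier B (EXW):
CIF value = EXW price + inland to port + export clearance + origin terminal + freight + insurance = 366707.35 + 1634.27 + 77.89 + 711.28 + 8752.63 + 548.01 = 378431.43
Import duty = 378431.43 × 10% = 37843.14
Buyer bears (B): 1634.27 + 77.89 + 711.28 + 8752.63 + 548.01 + 974.16 + 504.50 + 297.88 = 13500.62
Landed cost (B) = invoice 366707.35 + 13500.62 + duty 37843.14 = 418051.11
Difference = |442478.82 − 418051.11| = 24427.71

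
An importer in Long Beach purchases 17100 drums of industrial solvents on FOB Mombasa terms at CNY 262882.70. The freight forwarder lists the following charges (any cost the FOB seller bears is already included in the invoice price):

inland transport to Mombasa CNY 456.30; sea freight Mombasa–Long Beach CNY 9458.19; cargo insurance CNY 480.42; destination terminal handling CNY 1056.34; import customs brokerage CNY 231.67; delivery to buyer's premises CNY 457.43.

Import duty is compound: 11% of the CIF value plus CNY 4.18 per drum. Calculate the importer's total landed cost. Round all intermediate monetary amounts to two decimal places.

Total landed cost: CNY 376055.09

FOB: the seller bears costs until goods are on board at the origin port; the buyer bears freight, insurance and all costs thereafter.
Already in the invoice (seller's account under FOB): inland to port — exclude.
CIF value = FOB price + freight + insurance = 262882.70 + 9458.19 + 480.42 = 272821.31
Ad valorem component: 272821.31 × 11% = 30010.34
Specific component: 17100 × 4.18 = 71478.00
Import duty = 30010.34 + 71478.00 = 101488.34
Buyer bears: freight 9458.19 + insurance 480.42 + destination terminal 1056.34 + brokerage 231.67 + delivery 457.43 + duty 101488.34 = 113172.39
Landed cost = invoice 262882.70 + 113172.39 = 376055.09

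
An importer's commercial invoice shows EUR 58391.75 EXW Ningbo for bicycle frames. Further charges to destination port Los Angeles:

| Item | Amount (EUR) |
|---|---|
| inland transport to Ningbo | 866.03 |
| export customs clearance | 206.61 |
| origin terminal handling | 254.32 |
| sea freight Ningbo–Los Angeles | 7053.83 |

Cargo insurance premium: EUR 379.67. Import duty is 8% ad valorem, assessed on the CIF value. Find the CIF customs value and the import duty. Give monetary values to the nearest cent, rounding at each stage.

CIF = EXW price + pre-shipment costs + freight + insurance
CIF = 58391.75 + 866.03 + 206.61 + 254.32 + 7053.83 + 379.67 = 67152.21
Import duty = 67152.21 × 8% = 5372.18

CIF value: EUR 67152.21; import duty: EUR 5372.18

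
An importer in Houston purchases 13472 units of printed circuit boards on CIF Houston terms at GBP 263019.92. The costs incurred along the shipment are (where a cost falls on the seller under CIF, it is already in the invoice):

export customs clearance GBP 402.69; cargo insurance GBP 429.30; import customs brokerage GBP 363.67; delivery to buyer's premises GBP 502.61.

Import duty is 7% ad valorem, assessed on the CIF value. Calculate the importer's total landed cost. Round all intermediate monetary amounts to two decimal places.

Total landed cost: GBP 282297.59

CIF: the seller pays costs through ocean freight and marine insurance to the destination port.
Already in the invoice (seller's account under CIF): export clearance, insurance — exclude.
The CIF price already equals the CIF value: 263019.92
Import duty = 263019.92 × 7% = 18411.39
Buyer bears: brokerage 363.67 + delivery 502.61 + duty 18411.39 = 19277.67
Landed cost = invoice 263019.92 + 19277.67 = 282297.59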